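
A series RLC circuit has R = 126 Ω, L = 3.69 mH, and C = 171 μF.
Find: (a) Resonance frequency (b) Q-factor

Step 1 — Resonance condition Im(Z)=0 gives ω₀ = 1/√(LC).
Step 2 — ω₀ = 1/√(0.00369·0.000171) = 1259 rad/s.
Step 3 — f₀ = ω₀/(2π) = 200.4 Hz.
Step 4 — Series Q: Q = ω₀L/R = 1259·0.00369/126 = 0.03687.

(a) f₀ = 200.4 Hz  (b) Q = 0.03687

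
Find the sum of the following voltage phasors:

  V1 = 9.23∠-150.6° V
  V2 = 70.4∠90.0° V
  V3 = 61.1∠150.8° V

Step 1 — Convert each phasor to rectangular form:
  V1 = 9.23·(cos(-150.6°) + j·sin(-150.6°)) = -8.041 - j4.531 V
  V2 = 70.4·(cos(90.0°) + j·sin(90.0°)) = 0 + j70.4 V
  V3 = 61.1·(cos(150.8°) + j·sin(150.8°)) = -53.34 + j29.81 V
Step 2 — Sum components: V_total = -61.38 + j95.68 V.
Step 3 — Convert to polar: |V_total| = 113.7 V, ∠V_total = 122.7°.

V_total = 113.7∠122.7° V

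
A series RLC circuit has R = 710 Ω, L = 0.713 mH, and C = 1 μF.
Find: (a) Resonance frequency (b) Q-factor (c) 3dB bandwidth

Step 1 — Resonance condition Im(Z)=0 gives ω₀ = 1/√(LC).
Step 2 — ω₀ = 1/√(0.000713·1e-06) = 3.745e+04 rad/s.
Step 3 — f₀ = ω₀/(2π) = 5960 Hz.
Step 4 — Series Q: Q = ω₀L/R = 3.745e+04·0.000713/710 = 0.03761.
Step 5 — 3dB bandwidth: Δω = ω₀/Q = 9.958e+05 rad/s; BW = Δω/(2π) = 1.585e+05 Hz.

(a) f₀ = 5960 Hz  (b) Q = 0.03761  (c) BW = 1.585e+05 Hz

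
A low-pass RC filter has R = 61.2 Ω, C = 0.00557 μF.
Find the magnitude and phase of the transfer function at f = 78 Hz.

Step 1 — Angular frequency: ω = 2π·78 = 490.1 rad/s.
Step 2 — Transfer function: H(jω) = 1/(1 + jωRC).
Step 3 — Denominator: 1 + jωRC = 1 + j·490.1·61.2·5.57e-09 = 1 + j0.0001671.
Step 4 — H = 1 - j0.0001671.
Step 5 — Magnitude: |H| = 1 (-0.0 dB); phase: φ = -0.0°.

|H| = 1 (-0.0 dB), φ = -0.0°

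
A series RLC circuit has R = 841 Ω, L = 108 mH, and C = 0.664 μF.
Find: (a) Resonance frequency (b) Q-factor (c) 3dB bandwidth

Step 1 — Resonance: ω₀ = 1/√(LC) = 1/√(0.108·6.64e-07) = 3734 rad/s.
Step 2 — f₀ = ω₀/(2π) = 594.3 Hz.
Step 3 — Series Q: Q = ω₀L/R = 3734·0.108/841 = 0.4795.
Step 4 — Bandwidth: Δω = ω₀/Q = 7787 rad/s; BW = Δω/(2π) = 1239 Hz.

(a) f₀ = 594.3 Hz  (b) Q = 0.4795  (c) BW = 1239 Hz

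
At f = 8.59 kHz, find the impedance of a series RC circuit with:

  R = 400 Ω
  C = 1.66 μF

Step 1 — Angular frequency: ω = 2π·f = 2π·8590 = 5.397e+04 rad/s.
Step 2 — Component impedances:
  R: Z = R = 400 Ω
  C: Z = 1/(jωC) = -j/(ω·C) = 0 - j11.16 Ω
Step 3 — Series combination: Z_total = R + C = 400 - j11.16 Ω = 400.2∠-1.6° Ω.

Z = 400 - j11.16 Ω = 400.2∠-1.6° Ω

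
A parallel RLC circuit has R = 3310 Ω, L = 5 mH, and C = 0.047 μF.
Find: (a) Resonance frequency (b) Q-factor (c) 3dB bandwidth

Step 1 — Resonance: ω₀ = 1/√(LC) = 1/√(0.005·4.7e-08) = 6.523e+04 rad/s.
Step 2 — f₀ = ω₀/(2π) = 1.038e+04 Hz.
Step 3 — Parallel Q: Q = R/(ω₀L) = 3310/(6.523e+04·0.005) = 10.15.
Step 4 — Bandwidth: Δω = ω₀/Q = 6428 rad/s; BW = Δω/(2π) = 1023 Hz.

(a) f₀ = 1.038e+04 Hz  (b) Q = 10.15  (c) BW = 1023 Hz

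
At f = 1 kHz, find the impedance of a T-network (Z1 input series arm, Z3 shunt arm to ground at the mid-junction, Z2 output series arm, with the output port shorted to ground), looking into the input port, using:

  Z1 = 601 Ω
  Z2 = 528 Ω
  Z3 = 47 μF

Step 1 — Angular frequency: ω = 2π·f = 2π·1000 = 6283 rad/s.
Step 2 — Component impedances:
  Z1: Z = R = 601 Ω
  Z2: Z = R = 528 Ω
  Z3: Z = 1/(jωC) = -j/(ω·C) = 0 - j3.386 Ω
Step 3 — With the output port shorted to ground, the output series arm Z2 runs from the junction to ground; the shunt arm Z3 also runs from the junction to ground. They appear in parallel: Z3 || Z2 = 0.02172 - j3.386 Ω.
Step 4 — Series with input arm Z1: Z_in = Z1 + (Z3 || Z2) = 601 - j3.386 Ω = 601∠-0.3° Ω.

Z = 601 - j3.386 Ω = 601∠-0.3° Ω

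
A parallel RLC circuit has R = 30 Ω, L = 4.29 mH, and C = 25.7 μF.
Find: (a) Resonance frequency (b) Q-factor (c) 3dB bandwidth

Step 1 — Resonance: ω₀ = 1/√(LC) = 1/√(0.00429·2.57e-05) = 3012 rad/s.
Step 2 — f₀ = ω₀/(2π) = 479.3 Hz.
Step 3 — Parallel Q: Q = R/(ω₀L) = 30/(3012·0.00429) = 2.322.
Step 4 — Bandwidth: Δω = ω₀/Q = 1297 rad/s; BW = Δω/(2π) = 206.4 Hz.

(a) f₀ = 479.3 Hz  (b) Q = 2.322  (c) BW = 206.4 Hz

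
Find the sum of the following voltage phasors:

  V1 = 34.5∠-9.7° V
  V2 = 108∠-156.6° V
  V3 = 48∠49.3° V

Step 1 — Convert each phasor to rectangular form:
  V1 = 34.5·(cos(-9.7°) + j·sin(-9.7°)) = 34.01 - j5.813 V
  V2 = 108·(cos(-156.6°) + j·sin(-156.6°)) = -99.12 - j42.89 V
  V3 = 48·(cos(49.3°) + j·sin(49.3°)) = 31.3 + j36.39 V
Step 2 — Sum components: V_total = -33.81 - j12.31 V.
Step 3 — Convert to polar: |V_total| = 35.98 V, ∠V_total = -160.0°.

V_total = 35.98∠-160.0° V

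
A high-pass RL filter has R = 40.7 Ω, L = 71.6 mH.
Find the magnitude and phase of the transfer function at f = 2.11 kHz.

Step 1 — Angular frequency: ω = 2π·2110 = 1.326e+04 rad/s.
Step 2 — Transfer function: H(jω) = jωL/(R + jωL).
Step 3 — Numerator jωL = j·949.2; denominator R + jωL = 40.7 + j949.2.
Step 4 — H = 0.9982 + j0.0428.
Step 5 — Magnitude: |H| = 0.9991 (-0.0 dB); phase: φ = 2.5°.

|H| = 0.9991 (-0.0 dB), φ = 2.5°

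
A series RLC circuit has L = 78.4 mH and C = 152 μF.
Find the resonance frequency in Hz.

Step 1 — Resonance condition Im(Z)=0 gives ω₀ = 1/√(LC).
Step 2 — ω₀ = 1/√(0.0784·0.000152) = 289.7 rad/s.
Step 3 — f₀ = ω₀/(2π) = 46.1 Hz.

f₀ = 46.1 Hz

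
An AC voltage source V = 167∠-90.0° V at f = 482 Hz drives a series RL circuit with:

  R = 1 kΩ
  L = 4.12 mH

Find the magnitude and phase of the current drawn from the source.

Step 1 — Angular frequency: ω = 2π·f = 2π·482 = 3028 rad/s.
Step 2 — Component impedances:
  R: Z = R = 1000 Ω
  L: Z = jωL = j·3028·0.00412 = 0 + j12.48 Ω
Step 3 — Series combination: Z_total = R + L = 1000 + j12.48 Ω = 1000∠0.7° Ω.
Step 4 — Source phasor: V = 167∠-90.0° V = 0 - j167 V.
Step 5 — Ohm's law: I = V / Z_total = (0 - j167) / (1000 + j12.48) = -0.002083 - j0.167 A.
Step 6 — Convert to polar: |I| = 0.167 A, ∠I = -90.7°.

I = 0.167∠-90.7° A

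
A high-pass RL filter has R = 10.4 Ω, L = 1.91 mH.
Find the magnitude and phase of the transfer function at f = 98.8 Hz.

Step 1 — Angular frequency: ω = 2π·98.8 = 620.8 rad/s.
Step 2 — Transfer function: H(jω) = jωL/(R + jωL).
Step 3 — Numerator jωL = j·1.186; denominator R + jωL = 10.4 + j1.186.
Step 4 — H = 0.01283 + j0.1125.
Step 5 — Magnitude: |H| = 0.1133 (-18.9 dB); phase: φ = 83.5°.

|H| = 0.1133 (-18.9 dB), φ = 83.5°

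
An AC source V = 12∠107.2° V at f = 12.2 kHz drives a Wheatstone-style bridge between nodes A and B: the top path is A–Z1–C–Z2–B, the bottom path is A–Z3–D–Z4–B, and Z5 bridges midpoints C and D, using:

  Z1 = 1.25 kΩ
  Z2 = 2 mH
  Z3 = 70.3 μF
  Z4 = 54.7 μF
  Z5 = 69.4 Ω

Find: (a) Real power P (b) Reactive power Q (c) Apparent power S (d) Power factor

Step 1 — Angular frequency: ω = 2π·f = 2π·1.22e+04 = 7.665e+04 rad/s.
Step 2 — Component impedances:
  Z1: Z = R = 1250 Ω
  Z2: Z = jωL = j·7.665e+04·0.002 = 0 + j153.3 Ω
  Z3: Z = 1/(jωC) = -j/(ω·C) = 0 - j0.1856 Ω
  Z4: Z = 1/(jωC) = -j/(ω·C) = 0 - j0.2385 Ω
  Z5: Z = R = 69.4 Ω
Step 3 — Bridge requires nodal analysis (the Z5 bridge couples midpoints C and D, so the two paths cannot be reduced to a simple series/parallel combination). Setting node B to ground and injecting 1 A at node A, the 3-node admittance system at A, C, D solves to V_A = Z_AB = 0.0001721 - j0.4244 Ω = 0.4244∠-90.0° Ω.
Step 4 — Source phasor: V = 12∠107.2° V = -3.548 + j11.46 V.
Step 5 — Current: I = V / Z = -27.01 - j8.35 A = 28.28∠-162.8° A.
Step 6 — Complex power: S = V·I* = 0.1376 - j339.3 VA.
Step 7 — Real power: P = Re(S) = 0.1376 W.
Step 8 — Reactive power: Q = Im(S) = -339.3 VAR.
Step 9 — Apparent power: |S| = 339.3 VA.
Step 10 — Power factor: PF = P/|S| = 0.0004055 (leading).

(a) P = 0.1376 W  (b) Q = -339.3 VAR  (c) S = 339.3 VA  (d) PF = 0.0004055 (leading)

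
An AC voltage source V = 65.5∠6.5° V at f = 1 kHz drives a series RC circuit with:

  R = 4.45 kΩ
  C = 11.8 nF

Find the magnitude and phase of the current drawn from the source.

Step 1 — Angular frequency: ω = 2π·f = 2π·1000 = 6283 rad/s.
Step 2 — Component impedances:
  R: Z = R = 4450 Ω
  C: Z = 1/(jωC) = -j/(ω·C) = 0 - j1.349e+04 Ω
Step 3 — Series combination: Z_total = R + C = 4450 - j1.349e+04 Ω = 1.42e+04∠-71.7° Ω.
Step 4 — Source phasor: V = 65.5∠6.5° V = 65.08 + j7.415 V.
Step 5 — Ohm's law: I = V / Z_total = (65.08 + j7.415) / (4450 - j1.349e+04) = 0.0009399 + j0.004515 A.
Step 6 — Convert to polar: |I| = 0.004612 A, ∠I = 78.2°.

I = 0.004612∠78.2° A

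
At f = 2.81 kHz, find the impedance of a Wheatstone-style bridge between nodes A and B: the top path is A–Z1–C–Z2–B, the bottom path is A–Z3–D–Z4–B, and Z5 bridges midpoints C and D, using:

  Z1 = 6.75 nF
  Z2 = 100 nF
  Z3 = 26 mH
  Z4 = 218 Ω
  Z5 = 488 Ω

Step 1 — Angular frequency: ω = 2π·f = 2π·2810 = 1.766e+04 rad/s.
Step 2 — Component impedances:
  Z1: Z = 1/(jωC) = -j/(ω·C) = 0 - j8391 Ω
  Z2: Z = 1/(jωC) = -j/(ω·C) = 0 - j566.4 Ω
  Z3: Z = jωL = j·1.766e+04·0.026 = 0 + j459 Ω
  Z4: Z = R = 218 Ω
  Z5: Z = R = 488 Ω
Step 3 — Bridge requires nodal analysis (the Z5 bridge couples midpoints C and D, so the two paths cannot be reduced to a simple series/parallel combination). Setting node B to ground and injecting 1 A at node A, the 3-node admittance system at A, C, D solves to V_A = Z_AB = 190.3 + j459.7 Ω = 497.5∠67.5° Ω.

Z = 190.3 + j459.7 Ω = 497.5∠67.5° Ω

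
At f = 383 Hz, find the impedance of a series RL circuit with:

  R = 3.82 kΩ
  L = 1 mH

Step 1 — Angular frequency: ω = 2π·f = 2π·383 = 2406 rad/s.
Step 2 — Component impedances:
  R: Z = R = 3820 Ω
  L: Z = jωL = j·2406·0.001 = 0 + j2.406 Ω
Step 3 — Series combination: Z_total = R + L = 3820 + j2.406 Ω = 3820∠0.0° Ω.

Z = 3820 + j2.406 Ω = 3820∠0.0° Ω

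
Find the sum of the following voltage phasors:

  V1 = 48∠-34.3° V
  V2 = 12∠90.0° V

Step 1 — Convert each phasor to rectangular form:
  V1 = 48·(cos(-34.3°) + j·sin(-34.3°)) = 39.65 - j27.05 V
  V2 = 12·(cos(90.0°) + j·sin(90.0°)) = 0 + j12 V
Step 2 — Sum components: V_total = 39.65 - j15.05 V.
Step 3 — Convert to polar: |V_total| = 42.41 V, ∠V_total = -20.8°.

V_total = 42.41∠-20.8° V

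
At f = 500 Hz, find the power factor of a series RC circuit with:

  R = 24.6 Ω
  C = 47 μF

Step 1 — Angular frequency: ω = 2π·f = 2π·500 = 3142 rad/s.
Step 2 — Component impedances:
  R: Z = R = 24.6 Ω
  C: Z = 1/(jωC) = -j/(ω·C) = 0 - j6.773 Ω
Step 3 — Series combination: Z_total = R + C = 24.6 - j6.773 Ω = 25.52∠-15.4° Ω.
Step 4 — Power factor: PF = cos(φ) = Re(Z)/|Z| = 24.6/25.515 = 0.9641.
Step 5 — Type: Im(Z) = -6.773 ⇒ leading (phase φ = -15.4°).

PF = 0.9641 (leading, φ = -15.4°)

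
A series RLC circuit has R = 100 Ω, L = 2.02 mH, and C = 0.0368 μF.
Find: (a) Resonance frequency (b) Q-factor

Step 1 — Resonance condition Im(Z)=0 gives ω₀ = 1/√(LC).
Step 2 — ω₀ = 1/√(0.00202·3.68e-08) = 1.16e+05 rad/s.
Step 3 — f₀ = ω₀/(2π) = 1.846e+04 Hz.
Step 4 — Series Q: Q = ω₀L/R = 1.16e+05·0.00202/100 = 2.343.

(a) f₀ = 1.846e+04 Hz  (b) Q = 2.343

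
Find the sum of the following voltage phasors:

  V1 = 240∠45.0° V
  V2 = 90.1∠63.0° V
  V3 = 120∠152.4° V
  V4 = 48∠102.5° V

Step 1 — Convert each phasor to rectangular form:
  V1 = 240·(cos(45.0°) + j·sin(45.0°)) = 169.7 + j169.7 V
  V2 = 90.1·(cos(63.0°) + j·sin(63.0°)) = 40.9 + j80.28 V
  V3 = 120·(cos(152.4°) + j·sin(152.4°)) = -106.3 + j55.6 V
  V4 = 48·(cos(102.5°) + j·sin(102.5°)) = -10.39 + j46.86 V
Step 2 — Sum components: V_total = 93.88 + j352.4 V.
Step 3 — Convert to polar: |V_total| = 364.7 V, ∠V_total = 75.1°.

V_total = 364.7∠75.1° V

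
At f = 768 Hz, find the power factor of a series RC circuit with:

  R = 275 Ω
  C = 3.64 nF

Step 1 — Angular frequency: ω = 2π·f = 2π·768 = 4825 rad/s.
Step 2 — Component impedances:
  R: Z = R = 275 Ω
  C: Z = 1/(jωC) = -j/(ω·C) = 0 - j5.693e+04 Ω
Step 3 — Series combination: Z_total = R + C = 275 - j5.693e+04 Ω = 5.693e+04∠-89.7° Ω.
Step 4 — Power factor: PF = cos(φ) = Re(Z)/|Z| = 275/5.693e+04 = 0.00483.
Step 5 — Type: Im(Z) = -5.693e+04 ⇒ leading (phase φ = -89.7°).

PF = 0.00483 (leading, φ = -89.7°)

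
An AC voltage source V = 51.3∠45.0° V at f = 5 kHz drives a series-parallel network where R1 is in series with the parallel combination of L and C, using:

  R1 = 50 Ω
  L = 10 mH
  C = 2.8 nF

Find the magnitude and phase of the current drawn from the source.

Step 1 — Angular frequency: ω = 2π·f = 2π·5000 = 3.142e+04 rad/s.
Step 2 — Component impedances:
  R1: Z = R = 50 Ω
  L: Z = jωL = j·3.142e+04·0.01 = 0 + j314.2 Ω
  C: Z = 1/(jωC) = -j/(ω·C) = 0 - j1.137e+04 Ω
Step 3 — Parallel branch: L || C = 1/(1/L + 1/C) = 0 + j323.1 Ω.
Step 4 — Series with R1: Z_total = R1 + (L || C) = 50 + j323.1 Ω = 326.9∠81.2° Ω.
Step 5 — Source phasor: V = 51.3∠45.0° V = 36.27 + j36.27 V.
Step 6 — Ohm's law: I = V / Z_total = (36.27 + j36.27) / (50 + j323.1) = 0.1266 - j0.09268 A.
Step 7 — Convert to polar: |I| = 0.1569 A, ∠I = -36.2°.

I = 0.1569∠-36.2° A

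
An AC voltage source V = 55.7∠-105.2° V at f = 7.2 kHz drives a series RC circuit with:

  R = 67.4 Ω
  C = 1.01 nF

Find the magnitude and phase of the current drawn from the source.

Step 1 — Angular frequency: ω = 2π·f = 2π·7200 = 4.524e+04 rad/s.
Step 2 — Component impedances:
  R: Z = R = 67.4 Ω
  C: Z = 1/(jωC) = -j/(ω·C) = 0 - j2.189e+04 Ω
Step 3 — Series combination: Z_total = R + C = 67.4 - j2.189e+04 Ω = 2.189e+04∠-89.8° Ω.
Step 4 — Source phasor: V = 55.7∠-105.2° V = -14.6 - j53.75 V.
Step 5 — Ohm's law: I = V / Z_total = (-14.6 - j53.75) / (67.4 - j2.189e+04) = 0.002454 - j0.0006748 A.
Step 6 — Convert to polar: |I| = 0.002545 A, ∠I = -15.4°.

I = 0.002545∠-15.4° A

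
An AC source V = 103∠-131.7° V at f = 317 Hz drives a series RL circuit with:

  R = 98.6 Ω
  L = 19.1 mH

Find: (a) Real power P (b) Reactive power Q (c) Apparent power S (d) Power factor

Step 1 — Angular frequency: ω = 2π·f = 2π·317 = 1992 rad/s.
Step 2 — Component impedances:
  R: Z = R = 98.6 Ω
  L: Z = jωL = j·1992·0.0191 = 0 + j38.04 Ω
Step 3 — Series combination: Z_total = R + L = 98.6 + j38.04 Ω = 105.7∠21.1° Ω.
Step 4 — Source phasor: V = 103∠-131.7° V = -68.52 - j76.9 V.
Step 5 — Current: I = V / Z = -0.8668 - j0.4455 A = 0.9746∠-152.8° A.
Step 6 — Complex power: S = V·I* = 93.65 + j36.13 VA.
Step 7 — Real power: P = Re(S) = 93.65 W.
Step 8 — Reactive power: Q = Im(S) = 36.13 VAR.
Step 9 — Apparent power: |S| = 100.4 VA.
Step 10 — Power factor: PF = P/|S| = 0.933 (lagging).

(a) P = 93.65 W  (b) Q = 36.13 VAR  (c) S = 100.4 VA  (d) PF = 0.933 (lagging)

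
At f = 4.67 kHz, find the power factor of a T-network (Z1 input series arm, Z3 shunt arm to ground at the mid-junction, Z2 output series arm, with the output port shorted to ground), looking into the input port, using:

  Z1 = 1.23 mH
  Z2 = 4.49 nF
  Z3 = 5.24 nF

Step 1 — Angular frequency: ω = 2π·f = 2π·4670 = 2.934e+04 rad/s.
Step 2 — Component impedances:
  Z1: Z = jωL = j·2.934e+04·0.00123 = 0 + j36.09 Ω
  Z2: Z = 1/(jωC) = -j/(ω·C) = 0 - j7590 Ω
  Z3: Z = 1/(jωC) = -j/(ω·C) = 0 - j6504 Ω
Step 3 — With the output port shorted to ground, the output series arm Z2 runs from the junction to ground; the shunt arm Z3 also runs from the junction to ground. They appear in parallel: Z3 || Z2 = 0 - j3503 Ω.
Step 4 — Series with input arm Z1: Z_in = Z1 + (Z3 || Z2) = 0 - j3467 Ω = 3467∠-90.0° Ω.
Step 5 — Power factor: PF = cos(φ) = Re(Z)/|Z| = 0/3467 = 0.
Step 6 — Type: Im(Z) = -3467 ⇒ leading (phase φ = -90.0°).

PF = 0 (leading, φ = -90.0°)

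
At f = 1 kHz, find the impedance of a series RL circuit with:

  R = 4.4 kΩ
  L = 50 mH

Step 1 — Angular frequency: ω = 2π·f = 2π·1000 = 6283 rad/s.
Step 2 — Component impedances:
  R: Z = R = 4400 Ω
  L: Z = jωL = j·6283·0.05 = 0 + j314.2 Ω
Step 3 — Series combination: Z_total = R + L = 4400 + j314.2 Ω = 4411∠4.1° Ω.

Z = 4400 + j314.2 Ω = 4411∠4.1° Ω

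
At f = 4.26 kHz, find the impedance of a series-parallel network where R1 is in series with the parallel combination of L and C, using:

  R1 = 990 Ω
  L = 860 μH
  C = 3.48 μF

Step 1 — Angular frequency: ω = 2π·f = 2π·4260 = 2.677e+04 rad/s.
Step 2 — Component impedances:
  R1: Z = R = 990 Ω
  L: Z = jωL = j·2.677e+04·0.00086 = 0 + j23.02 Ω
  C: Z = 1/(jωC) = -j/(ω·C) = 0 - j10.74 Ω
Step 3 — Parallel branch: L || C = 1/(1/L + 1/C) = 0 - j20.12 Ω.
Step 4 — Series with R1: Z_total = R1 + (L || C) = 990 - j20.12 Ω = 990.2∠-1.2° Ω.

Z = 990 - j20.12 Ω = 990.2∠-1.2° Ω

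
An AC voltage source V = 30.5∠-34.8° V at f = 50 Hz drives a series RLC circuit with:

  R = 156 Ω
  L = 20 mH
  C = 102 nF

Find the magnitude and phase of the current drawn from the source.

Step 1 — Angular frequency: ω = 2π·f = 2π·50 = 314.2 rad/s.
Step 2 — Component impedances:
  R: Z = R = 156 Ω
  L: Z = jωL = j·314.2·0.02 = 0 + j6.283 Ω
  C: Z = 1/(jωC) = -j/(ω·C) = 0 - j3.121e+04 Ω
Step 3 — Series combination: Z_total = R + L + C = 156 - j3.12e+04 Ω = 3.12e+04∠-89.7° Ω.
Step 4 — Source phasor: V = 30.5∠-34.8° V = 25.05 - j17.41 V.
Step 5 — Ohm's law: I = V / Z_total = (25.05 - j17.41) / (156 - j3.12e+04) = 0.0005619 + j0.0007999 A.
Step 6 — Convert to polar: |I| = 0.0009775 A, ∠I = 54.9°.

I = 0.0009775∠54.9° A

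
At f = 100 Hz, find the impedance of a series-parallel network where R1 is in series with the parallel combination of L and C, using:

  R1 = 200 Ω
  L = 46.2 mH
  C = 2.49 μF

Step 1 — Angular frequency: ω = 2π·f = 2π·100 = 628.3 rad/s.
Step 2 — Component impedances:
  R1: Z = R = 200 Ω
  L: Z = jωL = j·628.3·0.0462 = 0 + j29.03 Ω
  C: Z = 1/(jωC) = -j/(ω·C) = 0 - j639.2 Ω
Step 3 — Parallel branch: L || C = 1/(1/L + 1/C) = 0 + j30.41 Ω.
Step 4 — Series with R1: Z_total = R1 + (L || C) = 200 + j30.41 Ω = 202.3∠8.6° Ω.

Z = 200 + j30.41 Ω = 202.3∠8.6° Ω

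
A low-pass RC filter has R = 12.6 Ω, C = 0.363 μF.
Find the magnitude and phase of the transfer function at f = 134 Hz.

Step 1 — Angular frequency: ω = 2π·134 = 841.9 rad/s.
Step 2 — Transfer function: H(jω) = 1/(1 + jωRC).
Step 3 — Denominator: 1 + jωRC = 1 + j·841.9·12.6·3.63e-07 = 1 + j0.003851.
Step 4 — H = 1 - j0.003851.
Step 5 — Magnitude: |H| = 1 (-0.0 dB); phase: φ = -0.2°.

|H| = 1 (-0.0 dB), φ = -0.2°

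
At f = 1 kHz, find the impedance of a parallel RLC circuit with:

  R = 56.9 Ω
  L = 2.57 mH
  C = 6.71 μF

Step 1 — Angular frequency: ω = 2π·f = 2π·1000 = 6283 rad/s.
Step 2 — Component impedances:
  R: Z = R = 56.9 Ω
  L: Z = jωL = j·6283·0.00257 = 0 + j16.15 Ω
  C: Z = 1/(jωC) = -j/(ω·C) = 0 - j23.72 Ω
Step 3 — Parallel combination: 1/Z_total = 1/R + 1/L + 1/C; Z_total = 25.12 + j28.25 Ω = 37.81∠48.4° Ω.

Z = 25.12 + j28.25 Ω = 37.81∠48.4° Ω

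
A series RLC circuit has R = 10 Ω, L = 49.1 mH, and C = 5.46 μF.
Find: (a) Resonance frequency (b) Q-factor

Step 1 — Resonance condition Im(Z)=0 gives ω₀ = 1/√(LC).
Step 2 — ω₀ = 1/√(0.0491·5.46e-06) = 1931 rad/s.
Step 3 — f₀ = ω₀/(2π) = 307.4 Hz.
Step 4 — Series Q: Q = ω₀L/R = 1931·0.0491/10 = 9.483.

(a) f₀ = 307.4 Hz  (b) Q = 9.483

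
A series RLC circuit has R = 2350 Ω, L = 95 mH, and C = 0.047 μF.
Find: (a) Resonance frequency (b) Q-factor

Step 1 — Resonance condition Im(Z)=0 gives ω₀ = 1/√(LC).
Step 2 — ω₀ = 1/√(0.095·4.7e-08) = 1.497e+04 rad/s.
Step 3 — f₀ = ω₀/(2π) = 2382 Hz.
Step 4 — Series Q: Q = ω₀L/R = 1.497e+04·0.095/2350 = 0.605.

(a) f₀ = 2382 Hz  (b) Q = 0.605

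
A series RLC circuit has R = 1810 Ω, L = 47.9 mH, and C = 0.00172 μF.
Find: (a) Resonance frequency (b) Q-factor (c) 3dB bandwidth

Step 1 — Resonance: ω₀ = 1/√(LC) = 1/√(0.0479·1.72e-09) = 1.102e+05 rad/s.
Step 2 — f₀ = ω₀/(2π) = 1.753e+04 Hz.
Step 3 — Series Q: Q = ω₀L/R = 1.102e+05·0.0479/1810 = 2.916.
Step 4 — Bandwidth: Δω = ω₀/Q = 3.779e+04 rad/s; BW = Δω/(2π) = 6014 Hz.

(a) f₀ = 1.753e+04 Hz  (b) Q = 2.916  (c) BW = 6014 Hz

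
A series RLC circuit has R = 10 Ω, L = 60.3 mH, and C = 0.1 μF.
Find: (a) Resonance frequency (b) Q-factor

Step 1 — Resonance condition Im(Z)=0 gives ω₀ = 1/√(LC).
Step 2 — ω₀ = 1/√(0.0603·1e-07) = 1.288e+04 rad/s.
Step 3 — f₀ = ω₀/(2π) = 2050 Hz.
Step 4 — Series Q: Q = ω₀L/R = 1.288e+04·0.0603/10 = 77.65.

(a) f₀ = 2050 Hz  (b) Q = 77.65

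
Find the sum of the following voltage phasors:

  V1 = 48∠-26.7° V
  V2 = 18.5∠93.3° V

Step 1 — Convert each phasor to rectangular form:
  V1 = 48·(cos(-26.7°) + j·sin(-26.7°)) = 42.88 - j21.57 V
  V2 = 18.5·(cos(93.3°) + j·sin(93.3°)) = -1.065 + j18.47 V
Step 2 — Sum components: V_total = 41.82 - j3.098 V.
Step 3 — Convert to polar: |V_total| = 41.93 V, ∠V_total = -4.2°.

V_total = 41.93∠-4.2° V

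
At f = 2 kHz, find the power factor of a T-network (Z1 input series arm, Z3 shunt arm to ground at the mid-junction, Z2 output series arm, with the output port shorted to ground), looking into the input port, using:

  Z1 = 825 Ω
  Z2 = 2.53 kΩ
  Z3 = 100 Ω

Step 1 — Angular frequency: ω = 2π·f = 2π·2000 = 1.257e+04 rad/s.
Step 2 — Component impedances:
  Z1: Z = R = 825 Ω
  Z2: Z = R = 2530 Ω
  Z3: Z = R = 100 Ω
Step 3 — With the output port shorted to ground, the output series arm Z2 runs from the junction to ground; the shunt arm Z3 also runs from the junction to ground. They appear in parallel: Z3 || Z2 = 96.2 Ω.
Step 4 — Series with input arm Z1: Z_in = Z1 + (Z3 || Z2) = 921.2 Ω = 921.2∠0.0° Ω.
Step 5 — Power factor: PF = cos(φ) = Re(Z)/|Z| = 921.2/921.2 = 1.
Step 6 — Type: Im(Z) = 0 ⇒ unity (phase φ = 0.0°).

PF = 1 (unity, φ = 0.0°)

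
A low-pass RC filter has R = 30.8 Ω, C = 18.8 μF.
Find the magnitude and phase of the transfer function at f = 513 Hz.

Step 1 — Angular frequency: ω = 2π·513 = 3223 rad/s.
Step 2 — Transfer function: H(jω) = 1/(1 + jωRC).
Step 3 — Denominator: 1 + jωRC = 1 + j·3223·30.8·1.88e-05 = 1 + j1.866.
Step 4 — H = 0.223 - j0.4163.
Step 5 — Magnitude: |H| = 0.4723 (-6.5 dB); phase: φ = -61.8°.

|H| = 0.4723 (-6.5 dB), φ = -61.8°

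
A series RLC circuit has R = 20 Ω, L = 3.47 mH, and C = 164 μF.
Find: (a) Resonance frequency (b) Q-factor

Step 1 — Resonance condition Im(Z)=0 gives ω₀ = 1/√(LC).
Step 2 — ω₀ = 1/√(0.00347·0.000164) = 1326 rad/s.
Step 3 — f₀ = ω₀/(2π) = 211 Hz.
Step 4 — Series Q: Q = ω₀L/R = 1326·0.00347/20 = 0.23.

(a) f₀ = 211 Hz  (b) Q = 0.23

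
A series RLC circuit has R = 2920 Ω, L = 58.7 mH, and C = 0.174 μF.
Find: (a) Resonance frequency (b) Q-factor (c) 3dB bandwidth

Step 1 — Resonance condition Im(Z)=0 gives ω₀ = 1/√(LC).
Step 2 — ω₀ = 1/√(0.0587·1.74e-07) = 9895 rad/s.
Step 3 — f₀ = ω₀/(2π) = 1575 Hz.
Step 4 — Series Q: Q = ω₀L/R = 9895·0.0587/2920 = 0.1989.
Step 5 — 3dB bandwidth: Δω = ω₀/Q = 4.974e+04 rad/s; BW = Δω/(2π) = 7917 Hz.

(a) f₀ = 1575 Hz  (b) Q = 0.1989  (c) BW = 7917 Hz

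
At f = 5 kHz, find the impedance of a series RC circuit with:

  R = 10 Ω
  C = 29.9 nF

Step 1 — Angular frequency: ω = 2π·f = 2π·5000 = 3.142e+04 rad/s.
Step 2 — Component impedances:
  R: Z = R = 10 Ω
  C: Z = 1/(jωC) = -j/(ω·C) = 0 - j1065 Ω
Step 3 — Series combination: Z_total = R + C = 10 - j1065 Ω = 1065∠-89.5° Ω.

Z = 10 - j1065 Ω = 1065∠-89.5° Ω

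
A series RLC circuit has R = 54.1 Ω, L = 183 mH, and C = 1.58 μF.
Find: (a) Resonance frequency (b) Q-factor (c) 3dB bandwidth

Step 1 — Resonance: ω₀ = 1/√(LC) = 1/√(0.183·1.58e-06) = 1860 rad/s.
Step 2 — f₀ = ω₀/(2π) = 296 Hz.
Step 3 — Series Q: Q = ω₀L/R = 1860·0.183/54.1 = 6.291.
Step 4 — Bandwidth: Δω = ω₀/Q = 295.6 rad/s; BW = Δω/(2π) = 47.05 Hz.

(a) f₀ = 296 Hz  (b) Q = 6.291  (c) BW = 47.05 Hz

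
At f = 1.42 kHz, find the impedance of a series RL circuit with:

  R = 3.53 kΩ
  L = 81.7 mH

Step 1 — Angular frequency: ω = 2π·f = 2π·1420 = 8922 rad/s.
Step 2 — Component impedances:
  R: Z = R = 3530 Ω
  L: Z = jωL = j·8922·0.0817 = 0 + j728.9 Ω
Step 3 — Series combination: Z_total = R + L = 3530 + j728.9 Ω = 3604∠11.7° Ω.

Z = 3530 + j728.9 Ω = 3604∠11.7° Ω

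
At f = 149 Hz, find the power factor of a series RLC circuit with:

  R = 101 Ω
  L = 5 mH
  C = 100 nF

Step 1 — Angular frequency: ω = 2π·f = 2π·149 = 936.2 rad/s.
Step 2 — Component impedances:
  R: Z = R = 101 Ω
  L: Z = jωL = j·936.2·0.005 = 0 + j4.681 Ω
  C: Z = 1/(jωC) = -j/(ω·C) = 0 - j1.068e+04 Ω
Step 3 — Series combination: Z_total = R + L + C = 101 - j1.068e+04 Ω = 1.068e+04∠-89.5° Ω.
Step 4 — Power factor: PF = cos(φ) = Re(Z)/|Z| = 101/10677.3 = 0.009459.
Step 5 — Type: Im(Z) = -1.068e+04 ⇒ leading (phase φ = -89.5°).

PF = 0.009459 (leading, φ = -89.5°)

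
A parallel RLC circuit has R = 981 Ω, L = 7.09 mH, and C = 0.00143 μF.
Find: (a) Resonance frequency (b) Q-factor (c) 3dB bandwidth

Step 1 — Resonance: ω₀ = 1/√(LC) = 1/√(0.00709·1.43e-09) = 3.141e+05 rad/s.
Step 2 — f₀ = ω₀/(2π) = 4.998e+04 Hz.
Step 3 — Parallel Q: Q = R/(ω₀L) = 981/(3.141e+05·0.00709) = 0.4406.
Step 4 — Bandwidth: Δω = ω₀/Q = 7.128e+05 rad/s; BW = Δω/(2π) = 1.135e+05 Hz.

(a) f₀ = 4.998e+04 Hz  (b) Q = 0.4406  (c) BW = 1.135e+05 Hz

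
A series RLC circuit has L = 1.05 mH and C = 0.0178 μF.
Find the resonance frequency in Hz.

Step 1 — Resonance condition Im(Z)=0 gives ω₀ = 1/√(LC).
Step 2 — ω₀ = 1/√(0.00105·1.78e-08) = 2.313e+05 rad/s.
Step 3 — f₀ = ω₀/(2π) = 3.681e+04 Hz.

f₀ = 3.681e+04 Hz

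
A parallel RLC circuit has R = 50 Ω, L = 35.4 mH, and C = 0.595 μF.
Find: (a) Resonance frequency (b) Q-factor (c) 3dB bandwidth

Step 1 — Resonance: ω₀ = 1/√(LC) = 1/√(0.0354·5.95e-07) = 6890 rad/s.
Step 2 — f₀ = ω₀/(2π) = 1097 Hz.
Step 3 — Parallel Q: Q = R/(ω₀L) = 50/(6890·0.0354) = 0.205.
Step 4 — Bandwidth: Δω = ω₀/Q = 3.361e+04 rad/s; BW = Δω/(2π) = 5350 Hz.

(a) f₀ = 1097 Hz  (b) Q = 0.205  (c) BW = 5350 Hz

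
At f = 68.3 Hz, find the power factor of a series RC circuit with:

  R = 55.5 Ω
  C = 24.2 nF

Step 1 — Angular frequency: ω = 2π·f = 2π·68.3 = 429.1 rad/s.
Step 2 — Component impedances:
  R: Z = R = 55.5 Ω
  C: Z = 1/(jωC) = -j/(ω·C) = 0 - j9.629e+04 Ω
Step 3 — Series combination: Z_total = R + C = 55.5 - j9.629e+04 Ω = 9.629e+04∠-90.0° Ω.
Step 4 — Power factor: PF = cos(φ) = Re(Z)/|Z| = 55.5/9.629e+04 = 0.0005764.
Step 5 — Type: Im(Z) = -9.629e+04 ⇒ leading (phase φ = -90.0°).

PF = 0.0005764 (leading, φ = -90.0°)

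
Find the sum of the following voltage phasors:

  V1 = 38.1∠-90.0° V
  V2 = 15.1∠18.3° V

Step 1 — Convert each phasor to rectangular form:
  V1 = 38.1·(cos(-90.0°) + j·sin(-90.0°)) = 0 - j38.1 V
  V2 = 15.1·(cos(18.3°) + j·sin(18.3°)) = 14.34 + j4.741 V
Step 2 — Sum components: V_total = 14.34 - j33.36 V.
Step 3 — Convert to polar: |V_total| = 36.31 V, ∠V_total = -66.7°.

V_total = 36.31∠-66.7° V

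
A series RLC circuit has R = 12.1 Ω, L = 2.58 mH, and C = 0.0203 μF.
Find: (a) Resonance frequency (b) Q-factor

Step 1 — Resonance condition Im(Z)=0 gives ω₀ = 1/√(LC).
Step 2 — ω₀ = 1/√(0.00258·2.03e-08) = 1.382e+05 rad/s.
Step 3 — f₀ = ω₀/(2π) = 2.199e+04 Hz.
Step 4 — Series Q: Q = ω₀L/R = 1.382e+05·0.00258/12.1 = 29.46.

(a) f₀ = 2.199e+04 Hz  (b) Q = 29.46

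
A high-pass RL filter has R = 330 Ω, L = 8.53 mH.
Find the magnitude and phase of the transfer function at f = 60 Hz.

Step 1 — Angular frequency: ω = 2π·60 = 377 rad/s.
Step 2 — Transfer function: H(jω) = jωL/(R + jωL).
Step 3 — Numerator jωL = j·3.216; denominator R + jωL = 330 + j3.216.
Step 4 — H = 9.495e-05 + j0.009744.
Step 5 — Magnitude: |H| = 0.009744 (-40.2 dB); phase: φ = 89.4°.

|H| = 0.009744 (-40.2 dB), φ = 89.4°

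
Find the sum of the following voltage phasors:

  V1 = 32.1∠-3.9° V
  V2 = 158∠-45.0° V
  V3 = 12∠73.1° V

Step 1 — Convert each phasor to rectangular form:
  V1 = 32.1·(cos(-3.9°) + j·sin(-3.9°)) = 32.03 - j2.183 V
  V2 = 158·(cos(-45.0°) + j·sin(-45.0°)) = 111.7 - j111.7 V
  V3 = 12·(cos(73.1°) + j·sin(73.1°)) = 3.488 + j11.48 V
Step 2 — Sum components: V_total = 147.2 - j102.4 V.
Step 3 — Convert to polar: |V_total| = 179.4 V, ∠V_total = -34.8°.

V_total = 179.4∠-34.8° V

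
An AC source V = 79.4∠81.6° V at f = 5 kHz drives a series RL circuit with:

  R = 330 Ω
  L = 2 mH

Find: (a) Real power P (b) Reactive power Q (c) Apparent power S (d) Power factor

Step 1 — Angular frequency: ω = 2π·f = 2π·5000 = 3.142e+04 rad/s.
Step 2 — Component impedances:
  R: Z = R = 330 Ω
  L: Z = jωL = j·3.142e+04·0.002 = 0 + j62.83 Ω
Step 3 — Series combination: Z_total = R + L = 330 + j62.83 Ω = 335.9∠10.8° Ω.
Step 4 — Source phasor: V = 79.4∠81.6° V = 11.6 + j78.55 V.
Step 5 — Current: I = V / Z = 0.07765 + j0.2232 A = 0.2364∠70.8° A.
Step 6 — Complex power: S = V·I* = 18.44 + j3.51 VA.
Step 7 — Real power: P = Re(S) = 18.44 W.
Step 8 — Reactive power: Q = Im(S) = 3.51 VAR.
Step 9 — Apparent power: |S| = 18.77 VA.
Step 10 — Power factor: PF = P/|S| = 0.9824 (lagging).

(a) P = 18.44 W  (b) Q = 3.51 VAR  (c) S = 18.77 VA  (d) PF = 0.9824 (lagging)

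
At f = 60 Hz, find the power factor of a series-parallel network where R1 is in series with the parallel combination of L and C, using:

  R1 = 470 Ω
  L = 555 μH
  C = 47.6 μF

Step 1 — Angular frequency: ω = 2π·f = 2π·60 = 377 rad/s.
Step 2 — Component impedances:
  R1: Z = R = 470 Ω
  L: Z = jωL = j·377·0.000555 = 0 + j0.2092 Ω
  C: Z = 1/(jωC) = -j/(ω·C) = 0 - j55.73 Ω
Step 3 — Parallel branch: L || C = 1/(1/L + 1/C) = 0 + j0.21 Ω.
Step 4 — Series with R1: Z_total = R1 + (L || C) = 470 + j0.21 Ω = 470∠0.0° Ω.
Step 5 — Power factor: PF = cos(φ) = Re(Z)/|Z| = 470/470 = 1.
Step 6 — Type: Im(Z) = 0.21 ⇒ lagging (phase φ = 0.0°).

PF = 1 (lagging, φ = 0.0°)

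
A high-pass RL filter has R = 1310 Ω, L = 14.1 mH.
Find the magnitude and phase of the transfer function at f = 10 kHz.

Step 1 — Angular frequency: ω = 2π·1e+04 = 6.283e+04 rad/s.
Step 2 — Transfer function: H(jω) = jωL/(R + jωL).
Step 3 — Numerator jωL = j·885.9; denominator R + jωL = 1310 + j885.9.
Step 4 — H = 0.3138 + j0.464.
Step 5 — Magnitude: |H| = 0.5602 (-5.0 dB); phase: φ = 55.9°.

|H| = 0.5602 (-5.0 dB), φ = 55.9°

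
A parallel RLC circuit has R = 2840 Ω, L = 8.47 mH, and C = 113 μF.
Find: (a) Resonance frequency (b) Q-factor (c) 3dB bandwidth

Step 1 — Resonance: ω₀ = 1/√(LC) = 1/√(0.00847·0.000113) = 1022 rad/s.
Step 2 — f₀ = ω₀/(2π) = 162.7 Hz.
Step 3 — Parallel Q: Q = R/(ω₀L) = 2840/(1022·0.00847) = 328.
Step 4 — Bandwidth: Δω = ω₀/Q = 3.116 rad/s; BW = Δω/(2π) = 0.4959 Hz.

(a) f₀ = 162.7 Hz  (b) Q = 328  (c) BW = 0.4959 Hz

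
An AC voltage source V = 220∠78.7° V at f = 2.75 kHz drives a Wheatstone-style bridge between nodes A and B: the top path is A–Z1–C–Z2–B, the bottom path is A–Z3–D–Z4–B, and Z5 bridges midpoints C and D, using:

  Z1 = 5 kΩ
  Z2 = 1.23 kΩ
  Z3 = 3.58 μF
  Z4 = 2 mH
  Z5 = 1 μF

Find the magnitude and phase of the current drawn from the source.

Step 1 — Angular frequency: ω = 2π·f = 2π·2750 = 1.728e+04 rad/s.
Step 2 — Component impedances:
  Z1: Z = R = 5000 Ω
  Z2: Z = R = 1230 Ω
  Z3: Z = 1/(jωC) = -j/(ω·C) = 0 - j16.17 Ω
  Z4: Z = jωL = j·1.728e+04·0.002 = 0 + j34.56 Ω
  Z5: Z = 1/(jωC) = -j/(ω·C) = 0 - j57.87 Ω
Step 3 — Bridge requires nodal analysis (the Z5 bridge couples midpoints C and D, so the two paths cannot be reduced to a simple series/parallel combination). Setting node B to ground and injecting 1 A at node A, the 3-node admittance system at A, C, D solves to V_A = Z_AB = 1.022 + j18.42 Ω = 18.45∠86.8° Ω.
Step 4 — Source phasor: V = 220∠78.7° V = 43.11 + j215.7 V.
Step 5 — Ohm's law: I = V / Z_total = (43.11 + j215.7) / (1.022 + j18.42) = 11.8 - j1.685 A.
Step 6 — Convert to polar: |I| = 11.92 A, ∠I = -8.1°.

I = 11.92∠-8.1° A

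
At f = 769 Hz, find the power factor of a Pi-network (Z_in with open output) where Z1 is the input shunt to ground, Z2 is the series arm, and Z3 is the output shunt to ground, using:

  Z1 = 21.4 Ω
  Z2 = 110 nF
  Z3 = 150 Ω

Step 1 — Angular frequency: ω = 2π·f = 2π·769 = 4832 rad/s.
Step 2 — Component impedances:
  Z1: Z = R = 21.4 Ω
  Z2: Z = 1/(jωC) = -j/(ω·C) = 0 - j1881 Ω
  Z3: Z = R = 150 Ω
Step 3 — With open output, the series arm Z2 and the output shunt Z3 appear in series to ground: Z2 + Z3 = 150 - j1881 Ω.
Step 4 — Parallel with input shunt Z1: Z_in = Z1 || (Z2 + Z3) = 21.38 - j0.2414 Ω = 21.38∠-0.6° Ω.
Step 5 — Power factor: PF = cos(φ) = Re(Z)/|Z| = 21.378/21.3794 = 0.9999.
Step 6 — Type: Im(Z) = -0.2414 ⇒ leading (phase φ = -0.6°).

PF = 0.9999 (leading, φ = -0.6°)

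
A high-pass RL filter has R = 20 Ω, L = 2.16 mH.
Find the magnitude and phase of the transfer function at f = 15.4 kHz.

Step 1 — Angular frequency: ω = 2π·1.54e+04 = 9.676e+04 rad/s.
Step 2 — Transfer function: H(jω) = jωL/(R + jωL).
Step 3 — Numerator jωL = j·209; denominator R + jωL = 20 + j209.
Step 4 — H = 0.9909 + j0.09482.
Step 5 — Magnitude: |H| = 0.9955 (-0.0 dB); phase: φ = 5.5°.

|H| = 0.9955 (-0.0 dB), φ = 5.5°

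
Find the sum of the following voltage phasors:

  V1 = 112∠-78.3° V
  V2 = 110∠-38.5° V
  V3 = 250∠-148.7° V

Step 1 — Convert each phasor to rectangular form:
  V1 = 112·(cos(-78.3°) + j·sin(-78.3°)) = 22.71 - j109.7 V
  V2 = 110·(cos(-38.5°) + j·sin(-38.5°)) = 86.09 - j68.48 V
  V3 = 250·(cos(-148.7°) + j·sin(-148.7°)) = -213.6 - j129.9 V
Step 2 — Sum components: V_total = -104.8 - j308 V.
Step 3 — Convert to polar: |V_total| = 325.4 V, ∠V_total = -108.8°.

V_total = 325.4∠-108.8° V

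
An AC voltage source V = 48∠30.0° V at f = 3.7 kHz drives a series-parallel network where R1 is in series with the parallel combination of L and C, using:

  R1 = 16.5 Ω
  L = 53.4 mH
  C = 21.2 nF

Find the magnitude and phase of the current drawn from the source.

Step 1 — Angular frequency: ω = 2π·f = 2π·3700 = 2.325e+04 rad/s.
Step 2 — Component impedances:
  R1: Z = R = 16.5 Ω
  L: Z = jωL = j·2.325e+04·0.0534 = 0 + j1241 Ω
  C: Z = 1/(jωC) = -j/(ω·C) = 0 - j2029 Ω
Step 3 — Parallel branch: L || C = 1/(1/L + 1/C) = 0 + j3198 Ω.
Step 4 — Series with R1: Z_total = R1 + (L || C) = 16.5 + j3198 Ω = 3198∠89.7° Ω.
Step 5 — Source phasor: V = 48∠30.0° V = 41.57 + j24 V.
Step 6 — Ohm's law: I = V / Z_total = (41.57 + j24) / (16.5 + j3198) = 0.007571 - j0.01296 A.
Step 7 — Convert to polar: |I| = 0.01501 A, ∠I = -59.7°.

I = 0.01501∠-59.7° A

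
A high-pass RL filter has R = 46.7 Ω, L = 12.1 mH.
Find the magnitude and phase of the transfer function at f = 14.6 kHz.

Step 1 — Angular frequency: ω = 2π·1.46e+04 = 9.173e+04 rad/s.
Step 2 — Transfer function: H(jω) = jωL/(R + jωL).
Step 3 — Numerator jωL = j·1110; denominator R + jωL = 46.7 + j1110.
Step 4 — H = 0.9982 + j0.042.
Step 5 — Magnitude: |H| = 0.9991 (-0.0 dB); phase: φ = 2.4°.

|H| = 0.9991 (-0.0 dB), φ = 2.4°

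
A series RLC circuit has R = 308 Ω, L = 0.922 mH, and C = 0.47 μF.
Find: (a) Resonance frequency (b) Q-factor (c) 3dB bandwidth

Step 1 — Resonance: ω₀ = 1/√(LC) = 1/√(0.000922·4.7e-07) = 4.804e+04 rad/s.
Step 2 — f₀ = ω₀/(2π) = 7645 Hz.
Step 3 — Series Q: Q = ω₀L/R = 4.804e+04·0.000922/308 = 0.1438.
Step 4 — Bandwidth: Δω = ω₀/Q = 3.341e+05 rad/s; BW = Δω/(2π) = 5.317e+04 Hz.

(a) f₀ = 7645 Hz  (b) Q = 0.1438  (c) BW = 5.317e+04 Hz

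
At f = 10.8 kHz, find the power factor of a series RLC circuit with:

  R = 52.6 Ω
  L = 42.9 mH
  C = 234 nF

Step 1 — Angular frequency: ω = 2π·f = 2π·1.08e+04 = 6.786e+04 rad/s.
Step 2 — Component impedances:
  R: Z = R = 52.6 Ω
  L: Z = jωL = j·6.786e+04·0.0429 = 0 + j2911 Ω
  C: Z = 1/(jωC) = -j/(ω·C) = 0 - j62.98 Ω
Step 3 — Series combination: Z_total = R + L + C = 52.6 + j2848 Ω = 2849∠88.9° Ω.
Step 4 — Power factor: PF = cos(φ) = Re(Z)/|Z| = 52.6/2849 = 0.01846.
Step 5 — Type: Im(Z) = 2848 ⇒ lagging (phase φ = 88.9°).

PF = 0.01846 (lagging, φ = 88.9°)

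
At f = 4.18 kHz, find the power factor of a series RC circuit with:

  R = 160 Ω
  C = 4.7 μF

Step 1 — Angular frequency: ω = 2π·f = 2π·4180 = 2.626e+04 rad/s.
Step 2 — Component impedances:
  R: Z = R = 160 Ω
  C: Z = 1/(jωC) = -j/(ω·C) = 0 - j8.101 Ω
Step 3 — Series combination: Z_total = R + C = 160 - j8.101 Ω = 160.2∠-2.9° Ω.
Step 4 — Power factor: PF = cos(φ) = Re(Z)/|Z| = 160/160.205 = 0.9987.
Step 5 — Type: Im(Z) = -8.101 ⇒ leading (phase φ = -2.9°).

PF = 0.9987 (leading, φ = -2.9°)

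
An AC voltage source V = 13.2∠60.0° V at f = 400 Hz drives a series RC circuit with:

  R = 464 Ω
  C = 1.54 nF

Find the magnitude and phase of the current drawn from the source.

Step 1 — Angular frequency: ω = 2π·f = 2π·400 = 2513 rad/s.
Step 2 — Component impedances:
  R: Z = R = 464 Ω
  C: Z = 1/(jωC) = -j/(ω·C) = 0 - j2.584e+05 Ω
Step 3 — Series combination: Z_total = R + C = 464 - j2.584e+05 Ω = 2.584e+05∠-89.9° Ω.
Step 4 — Source phasor: V = 13.2∠60.0° V = 6.6 + j11.43 V.
Step 5 — Ohm's law: I = V / Z_total = (6.6 + j11.43) / (464 - j2.584e+05) = -4.42e-05 + j2.562e-05 A.
Step 6 — Convert to polar: |I| = 5.109e-05 A, ∠I = 149.9°.

I = 5.109e-05∠149.9° A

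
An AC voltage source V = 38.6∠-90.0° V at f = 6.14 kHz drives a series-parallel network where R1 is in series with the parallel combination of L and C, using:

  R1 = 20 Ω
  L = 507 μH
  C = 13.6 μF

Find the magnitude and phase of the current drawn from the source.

Step 1 — Angular frequency: ω = 2π·f = 2π·6140 = 3.858e+04 rad/s.
Step 2 — Component impedances:
  R1: Z = R = 20 Ω
  L: Z = jωL = j·3.858e+04·0.000507 = 0 + j19.56 Ω
  C: Z = 1/(jωC) = -j/(ω·C) = 0 - j1.906 Ω
Step 3 — Parallel branch: L || C = 1/(1/L + 1/C) = 0 - j2.112 Ω.
Step 4 — Series with R1: Z_total = R1 + (L || C) = 20 - j2.112 Ω = 20.11∠-6.0° Ω.
Step 5 — Source phasor: V = 38.6∠-90.0° V = 0 - j38.6 V.
Step 6 — Ohm's law: I = V / Z_total = (0 - j38.6) / (20 - j2.112) = 0.2015 - j1.909 A.
Step 7 — Convert to polar: |I| = 1.919 A, ∠I = -84.0°.

I = 1.919∠-84.0° A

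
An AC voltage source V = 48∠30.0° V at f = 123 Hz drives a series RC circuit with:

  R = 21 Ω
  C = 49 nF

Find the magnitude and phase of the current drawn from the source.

Step 1 — Angular frequency: ω = 2π·f = 2π·123 = 772.8 rad/s.
Step 2 — Component impedances:
  R: Z = R = 21 Ω
  C: Z = 1/(jωC) = -j/(ω·C) = 0 - j2.641e+04 Ω
Step 3 — Series combination: Z_total = R + C = 21 - j2.641e+04 Ω = 2.641e+04∠-90.0° Ω.
Step 4 — Source phasor: V = 48∠30.0° V = 41.57 + j24 V.
Step 5 — Ohm's law: I = V / Z_total = (41.57 + j24) / (21 - j2.641e+04) = -0.0009076 + j0.001575 A.
Step 6 — Convert to polar: |I| = 0.001818 A, ∠I = 120.0°.

I = 0.001818∠120.0° A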